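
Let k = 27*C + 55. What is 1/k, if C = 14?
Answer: 1/433 ≈ 0.0023095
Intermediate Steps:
k = 433 (k = 27*14 + 55 = 378 + 55 = 433)
1/k = 1/433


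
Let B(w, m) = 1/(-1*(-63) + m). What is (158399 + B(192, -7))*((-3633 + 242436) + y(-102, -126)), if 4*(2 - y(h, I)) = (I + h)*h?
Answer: 2066710551895/56 ≈ 3.6906e+10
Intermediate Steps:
y(h, I) = 2 - h*(I + h)/4 (y(h, I) = 2 - (I + h)*h/4 = 2 - h*(I + h)/4)
B(w, m) = 1/(63 + m)
(158399 + B(192, -7))*((-3633 + 242436) + y(-102, -126)) = (158399 + 1/(63 - 7))*((-3633 + 242436) + (2 - ¼*(-102)² - ¼*(-126)*(-102))) = (158399 + 1/56)*(238803 + (2 - ¼*10404 - 3213)) = (158399 + 1/56)*(238803 + (2 - 2601 - 3213)) = 8870345*(238803 - 5812)/56 = (8870345/56)*232991 = 2066710551895/56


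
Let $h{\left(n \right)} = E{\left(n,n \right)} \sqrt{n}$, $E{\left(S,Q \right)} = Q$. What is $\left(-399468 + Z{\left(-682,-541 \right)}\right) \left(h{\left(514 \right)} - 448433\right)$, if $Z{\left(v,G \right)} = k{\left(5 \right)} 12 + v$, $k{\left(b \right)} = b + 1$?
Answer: $179408177774 - 205640092 \sqrt{514} \approx 1.7475 \cdot 10^{11}$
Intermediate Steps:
$k{\left(b \right)} = 1 + b$
$Z{\left(v,G \right)} = 72 + v$ ($Z{\left(v,G \right)} = \left(1 + 5\right) 12 + v = 6 \cdot 12 + v = 72 + v$)
$h{\left(n \right)} = n^{\frac{3}{2}}$ ($h{\left(n \right)} = n \sqrt{n} = n^{\frac{3}{2}}$)
$\left(-399468 + Z{\left(-682,-541 \right)}\right) \left(h{\left(514 \right)} - 448433\right) = \left(-399468 + \left(72 - 682\right)\right) \left(514^{\frac{3}{2}} - 448433\right) = \left(-399468 - 610\right) \left(514 \sqrt{514} - 448433\right) = - 400078 \left(-448433 + 514 \sqrt{514}\right) = 179408177774 - 205640092 \sqrt{514}$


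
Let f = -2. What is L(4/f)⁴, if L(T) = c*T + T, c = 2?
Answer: 1296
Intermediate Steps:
L(T) = 3*T (L(T) = 2*T + T = 3*T)
L(4/f)⁴ = (3*(4/(-2)))⁴ = (3*(4*(-½)))⁴ = (3*(-2))⁴ = (-6)⁴ = 1296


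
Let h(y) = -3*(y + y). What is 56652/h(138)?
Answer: -4721/69 ≈ -68.420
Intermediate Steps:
h(y) = -6*y
56652/h(138) = 56652/((-6*138)) = 56652/(-828) = 56652*(-1/828) = -4721/69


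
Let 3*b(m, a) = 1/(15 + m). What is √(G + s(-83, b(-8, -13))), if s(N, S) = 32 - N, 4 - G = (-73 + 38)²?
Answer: I*√1106 ≈ 33.257*I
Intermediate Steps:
b(m, a) = 1/(3*(15 + m))
G = -1221 (G = 4 - (-73 + 38)² = 4 - 1*(-35)² = 4 - 1*1225 = 4 - 1225 = -1221)
√(G + s(-83, b(-8, -13))) = √(-1221 + (32 - 1*(-83))) = √(-1221 + (32 + 83)) = √(-1221 + 115) = √(-1106) = I*√1106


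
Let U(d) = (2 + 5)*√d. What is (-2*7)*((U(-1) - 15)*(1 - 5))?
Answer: -840 + 392*I ≈ -840.0 + 392.0*I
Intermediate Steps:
U(d) = 7*√d
(-2*7)*((U(-1) - 15)*(1 - 5)) = (-2*7)*((7*√(-1) - 15)*(1 - 5)) = -14*(7*I - 15)*(-4) = -14*(-15 + 7*I)*(-4) = -14*(60 - 28*I) = -840 + 392*I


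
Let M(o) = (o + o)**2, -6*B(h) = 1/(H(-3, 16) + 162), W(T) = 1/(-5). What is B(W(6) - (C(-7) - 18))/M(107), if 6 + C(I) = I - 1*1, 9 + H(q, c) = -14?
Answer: -1/38193864 ≈ -2.6182e-8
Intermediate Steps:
H(q, c) = -23 (H(q, c) = -9 - 14 = -23)
C(I) = -7 + I (C(I) = -6 + (I - 1*1) = -6 + (I - 1) = -6 + (-1 + I) = -7 + I)
W(T) = -1/5
B(h) = -1/834 (B(h) = -1/(6*(-23 + 162)) = -1/6/139 = -1/6*1/139 = -1/834)
M(o) = 4*o**2 (M(o) = (2*o)**2 = 4*o**2)
B(W(6) - (C(-7) - 18))/M(107) = -1/(834*(4*107**2)) = -1/(834*(4*11449)) = -1/834/45796 = -1/834*1/45796 = -1/38193864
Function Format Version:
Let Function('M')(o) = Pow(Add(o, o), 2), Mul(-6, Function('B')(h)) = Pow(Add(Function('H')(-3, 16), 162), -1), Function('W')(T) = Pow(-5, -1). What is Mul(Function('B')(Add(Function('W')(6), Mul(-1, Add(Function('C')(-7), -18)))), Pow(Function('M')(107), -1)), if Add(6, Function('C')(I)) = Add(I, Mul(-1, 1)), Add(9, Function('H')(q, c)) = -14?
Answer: Rational(-1, 38193864) ≈ -2.6182e-8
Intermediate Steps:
Function('H')(q, c) = -23 (Function('H')(q, c) = Add(-9, -14) = -23)
Function('C')(I) = Add(-7, I) (Function('C')(I) = Add(-6, Add(I, Mul(-1, 1))) = Add(-6, Add(I, -1)) = Add(-6, Add(-1, I)) = Add(-7, I))
Function('W')(T) = Rational(-1, 5)
Function('B')(h) = Rational(-1, 834) (Function('B')(h) = Mul(Rational(-1, 6), Pow(Add(-23, 162), -1)) = Mul(Rational(-1, 6), Pow(139, -1)) = Mul(Rational(-1, 6), Rational(1, 139)) = Rational(-1, 834))
Function('M')(o) = Mul(4, Pow(o, 2)) (Function('M')(o) = Pow(Mul(2, o), 2) = Mul(4, Pow(o, 2)))
Mul(Function('B')(Add(Function('W')(6), Mul(-1, Add(Function('C')(-7), -18)))), Pow(Function('M')(107), -1)) = Mul(Rational(-1, 834), Pow(Mul(4, Pow(107, 2)), -1)) = Mul(Rational(-1, 834), Pow(Mul(4, 11449), -1)) = Mul(Rational(-1, 834), Pow(45796, -1)) = Mul(Rational(-1, 834), Rational(1, 45796)) = Rational(-1, 38193864)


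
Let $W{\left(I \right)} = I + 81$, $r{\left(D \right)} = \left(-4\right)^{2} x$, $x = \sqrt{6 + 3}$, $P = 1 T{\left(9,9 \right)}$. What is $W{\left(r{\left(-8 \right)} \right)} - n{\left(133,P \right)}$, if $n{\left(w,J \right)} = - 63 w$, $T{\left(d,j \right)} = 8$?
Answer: $8508$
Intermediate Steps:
$P = 8$ ($P = 1 \cdot 8 = 8$)
$x = 3$ ($x = \sqrt{9} = 3$)
$r{\left(D \right)} = 48$ ($r{\left(D \right)} = \left(-4\right)^{2} \cdot 3 = 16 \cdot 3 = 48$)
$W{\left(I \right)} = 81 + I$
$W{\left(r{\left(-8 \right)} \right)} - n{\left(133,P \right)} = \left(81 + 48\right) - \left(-63\right) 133 = 129 - -8379 = 129 + 8379 = 8508$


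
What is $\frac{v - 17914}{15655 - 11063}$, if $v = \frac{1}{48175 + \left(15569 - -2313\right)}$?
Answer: $- \frac{1183345097}{303333744} \approx -3.9011$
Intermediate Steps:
$v = \frac{1}{66057}$ ($v = \frac{1}{48175 + \left(15569 + 2313\right)} = \frac{1}{48175 + 17882} = \frac{1}{66057} \approx 1.5138 \cdot 10^{-5}$)
$\frac{v - 17914}{15655 - 11063} = \frac{\frac{1}{66057} - 17914}{15655 - 11063} = - \frac{1183345097}{66057 \left(15655 - 11063\right)} = - \frac{1183345097}{66057 \cdot 4592} = \left(- \frac{1183345097}{66057}\right) \frac{1}{4592} = - \frac{1183345097}{303333744}$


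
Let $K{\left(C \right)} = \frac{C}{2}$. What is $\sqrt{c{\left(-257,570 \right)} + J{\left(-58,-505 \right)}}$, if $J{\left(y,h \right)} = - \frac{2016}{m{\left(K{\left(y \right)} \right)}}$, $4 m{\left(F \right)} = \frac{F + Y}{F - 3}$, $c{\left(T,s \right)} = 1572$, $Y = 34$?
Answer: $\frac{2 \sqrt{332385}}{5} \approx 230.61$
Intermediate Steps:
$K{\left(C \right)} = \frac{C}{2}$ ($K{\left(C \right)} = C \frac{1}{2} = \frac{C}{2}$)
$m{\left(F \right)} = \frac{34 + F}{4 \left(-3 + F\right)}$ ($m{\left(F \right)} = \frac{\left(F + 34\right) \frac{1}{F - 3}}{4} = \frac{\left(34 + F\right) \frac{1}{-3 + F}}{4} = \frac{\frac{1}{-3 + F} \left(34 + F\right)}{4} = \frac{34 + F}{4 \left(-3 + F\right)}$)
$J{\left(y,h \right)} = - \frac{8064 \left(-3 + \frac{y}{2}\right)}{34 + \frac{y}{2}}$ ($J{\left(y,h \right)} = - \frac{2016}{\frac{1}{4} \frac{1}{-3 + \frac{y}{2}} \left(34 + \frac{y}{2}\right)} = - 2016 \frac{4 \left(-3 + \frac{y}{2}\right)}{34 + \frac{y}{2}} = - \frac{8064 \left(-3 + \frac{y}{2}\right)}{34 + \frac{y}{2}}$)
$\sqrt{c{\left(-257,570 \right)} + J{\left(-58,-505 \right)}} = \sqrt{1572 + \frac{8064 \left(6 - -58\right)}{68 - 58}} = \sqrt{1572 + \frac{8064 \left(6 + 58\right)}{10}} = \sqrt{1572 + 8064 \cdot \frac{1}{10} \cdot 64} = \sqrt{1572 + \frac{258048}{5}} = \sqrt{\frac{265908}{5}} = \frac{2 \sqrt{332385}}{5}$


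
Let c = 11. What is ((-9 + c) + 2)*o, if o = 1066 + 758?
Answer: 7296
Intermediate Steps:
o = 1824
((-9 + c) + 2)*o = ((-9 + 11) + 2)*1824 = (2 + 2)*1824 = 4*1824 = 7296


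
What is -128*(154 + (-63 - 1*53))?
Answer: -4864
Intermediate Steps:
-128*(154 + (-63 - 1*53)) = -128*(154 + (-63 - 53)) = -128*(154 - 116) = -128*38 = -4864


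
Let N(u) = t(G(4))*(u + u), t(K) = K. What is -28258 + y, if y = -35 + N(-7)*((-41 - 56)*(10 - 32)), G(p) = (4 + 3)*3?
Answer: -655689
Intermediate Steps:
G(p) = 21 (G(p) = 7*3 = 21)
N(u) = 42*u (N(u) = 21*(u + u) = 21*(2*u) = 42*u)
y = -627431 (y = -35 + (42*(-7))*((-41 - 56)*(10 - 32)) = -35 - (-28518)*(-22) = -35 - 294*2134 = -35 - 627396 = -627431)
-28258 + y = -28258 - 627431 = -655689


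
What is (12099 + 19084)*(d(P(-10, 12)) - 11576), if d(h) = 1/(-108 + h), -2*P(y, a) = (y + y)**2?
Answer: -111180148847/308 ≈ -3.6097e+8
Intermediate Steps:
P(y, a) = -2*y**2 (P(y, a) = -(y + y)**2/2 = -4*y**2/2 = -2*y**2)
(12099 + 19084)*(d(P(-10, 12)) - 11576) = (12099 + 19084)*(1/(-108 - 2*(-10)**2) - 11576) = 31183*(1/(-108 - 2*100) - 11576) = 31183*(1/(-108 - 200) - 11576) = 31183*(1/(-308) - 11576) = 31183*(-1/308 - 11576) = 31183*(-3565409/308) = -111180148847/308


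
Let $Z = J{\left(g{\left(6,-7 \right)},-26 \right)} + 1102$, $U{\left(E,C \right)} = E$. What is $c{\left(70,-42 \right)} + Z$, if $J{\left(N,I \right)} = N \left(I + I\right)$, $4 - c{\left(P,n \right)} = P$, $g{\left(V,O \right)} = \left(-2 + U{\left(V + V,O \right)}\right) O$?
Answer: $4676$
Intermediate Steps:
$g{\left(V,O \right)} = O \left(-2 + 2 V\right)$ ($g{\left(V,O \right)} = \left(-2 + \left(V + V\right)\right) O = \left(-2 + 2 V\right) O = O \left(-2 + 2 V\right)$)
$c{\left(P,n \right)} = 4 - P$
$J{\left(N,I \right)} = 2 I N$ ($J{\left(N,I \right)} = N 2 I = 2 I N$)
$Z = 4742$ ($Z = 2 \left(-26\right) 2 \left(-7\right) \left(-1 + 6\right) + 1102 = 2 \left(-26\right) 2 \left(-7\right) 5 + 1102 = 2 \left(-26\right) \left(-70\right) + 1102 = 3640 + 1102 = 4742$)
$c{\left(70,-42 \right)} + Z = \left(4 - 70\right) + 4742 = -66 + 4742 = 4676$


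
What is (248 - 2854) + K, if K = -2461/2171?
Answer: -5660087/2171 ≈ -2607.1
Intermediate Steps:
K = -2461/2171 (K = -2461*1/2171 = -2461/2171 ≈ -1.1336)
(248 - 2854) + K = (248 - 2854) - 2461/2171 = -2606 - 2461/2171 = -5660087/2171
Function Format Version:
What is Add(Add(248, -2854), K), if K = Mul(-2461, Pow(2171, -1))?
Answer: Rational(-5660087, 2171) ≈ -2607.1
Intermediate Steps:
K = Rational(-2461, 2171) (K = Mul(-2461, Rational(1, 2171)) = Rational(-2461, 2171) ≈ -1.1336)
Add(Add(248, -2854), K) = Add(Add(248, -2854), Rational(-2461, 2171)) = Add(-2606, Rational(-2461, 2171)) = Rational(-5660087, 2171)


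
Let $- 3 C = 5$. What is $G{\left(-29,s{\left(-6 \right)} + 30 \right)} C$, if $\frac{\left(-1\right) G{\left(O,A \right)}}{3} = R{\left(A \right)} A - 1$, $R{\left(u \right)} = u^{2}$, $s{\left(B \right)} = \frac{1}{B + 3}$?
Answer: $\frac{3524710}{27} \approx 1.3054 \cdot 10^{5}$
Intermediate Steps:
$C = - \frac{5}{3}$ ($C = \left(- \frac{1}{3}\right) 5 = - \frac{5}{3} \approx -1.6667$)
$s{\left(B \right)} = \frac{1}{3 + B}$
$G{\left(O,A \right)} = 3 - 3 A^{3}$ ($G{\left(O,A \right)} = - 3 \left(A^{2} A - 1\right) = - 3 \left(A^{3} - 1\right) = - 3 \left(-1 + A^{3}\right) = 3 - 3 A^{3}$)
$G{\left(-29,s{\left(-6 \right)} + 30 \right)} C = \left(3 - 3 \left(\frac{1}{3 - 6} + 30\right)^{3}\right) \left(- \frac{5}{3}\right) = \left(3 - 3 \left(\frac{1}{-3} + 30\right)^{3}\right) \left(- \frac{5}{3}\right) = \left(3 - 3 \left(- \frac{1}{3} + 30\right)^{3}\right) \left(- \frac{5}{3}\right) = \left(3 - 3 \left(\frac{89}{3}\right)^{3}\right) \left(- \frac{5}{3}\right) = \left(3 - \frac{704969}{9}\right) \left(- \frac{5}{3}\right) = \left(- \frac{704942}{9}\right) \left(- \frac{5}{3}\right) = \frac{3524710}{27}$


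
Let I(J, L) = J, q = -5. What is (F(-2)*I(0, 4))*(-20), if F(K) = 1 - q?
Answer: 0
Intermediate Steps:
F(K) = 6 (F(K) = 1 - 1*(-5) = 1 + 5 = 6)
(F(-2)*I(0, 4))*(-20) = (6*0)*(-20) = 0*(-20) = 0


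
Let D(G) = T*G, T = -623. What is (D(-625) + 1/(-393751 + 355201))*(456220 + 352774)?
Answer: 6071664296501753/19275 ≈ 3.1500e+11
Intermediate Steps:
D(G) = -623*G
(D(-625) + 1/(-393751 + 355201))*(456220 + 352774) = (-623*(-625) + 1/(-393751 + 355201))*(456220 + 352774) = (389375 + 1/(-38550))*808994 = (389375 - 1/38550)*808994 = (15010406249/38550)*808994 = 6071664296501753/19275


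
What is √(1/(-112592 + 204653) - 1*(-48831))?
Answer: 2*√11495940137117/30687 ≈ 220.98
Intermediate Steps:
√(1/(-112592 + 204653) - 1*(-48831)) = √(1/92061 + 48831) = √(4495430692/92061) = 2*√11495940137117/30687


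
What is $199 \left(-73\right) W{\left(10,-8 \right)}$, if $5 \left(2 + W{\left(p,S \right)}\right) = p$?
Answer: $0$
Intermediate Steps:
$W{\left(p,S \right)} = -2 + \frac{p}{5}$
$199 \left(-73\right) W{\left(10,-8 \right)} = 199 \left(-73\right) \left(-2 + \frac{1}{5} \cdot 10\right) = - 14527 \left(-2 + 2\right) = \left(-14527\right) 0 = 0$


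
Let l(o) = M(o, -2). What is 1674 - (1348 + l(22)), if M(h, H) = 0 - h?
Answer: 348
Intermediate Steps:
M(h, H) = -h
l(o) = -o
1674 - (1348 + l(22)) = 1674 - (1348 - 1*22) = 1674 - (1348 - 22) = 1674 - 1*1326 = 1674 - 1326 = 348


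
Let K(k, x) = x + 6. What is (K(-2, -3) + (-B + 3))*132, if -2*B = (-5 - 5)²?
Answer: 7392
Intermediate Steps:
B = -50 (B = -(-5 - 5)²/2 = -½*(-10)² = -½*100 = -50)
K(k, x) = 6 + x
(K(-2, -3) + (-B + 3))*132 = ((6 - 3) + (-1*(-50) + 3))*132 = (3 + (50 + 3))*132 = (3 + 53)*132 = 56*132 = 7392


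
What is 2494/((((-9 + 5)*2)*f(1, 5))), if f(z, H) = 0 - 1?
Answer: 1247/4 ≈ 311.75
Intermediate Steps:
f(z, H) = -1
2494/((((-9 + 5)*2)*f(1, 5))) = 2494/((((-9 + 5)*2)*(-1))) = 2494/((-4*2*(-1))) = 2494/((-8*(-1))) = 2494/8 = 2494*(1/8) = 1247/4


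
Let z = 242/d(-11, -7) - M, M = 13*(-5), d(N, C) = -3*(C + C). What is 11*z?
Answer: 16346/21 ≈ 778.38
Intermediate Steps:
d(N, C) = -6*C
M = -65
z = 1486/21 (z = 242/((-6*(-7))) - 1*(-65) = 242/42 + 65 = 242*(1/42) + 65 = 121/21 + 65 = 1486/21 ≈ 70.762)
11*z = 11*(1486/21) = 16346/21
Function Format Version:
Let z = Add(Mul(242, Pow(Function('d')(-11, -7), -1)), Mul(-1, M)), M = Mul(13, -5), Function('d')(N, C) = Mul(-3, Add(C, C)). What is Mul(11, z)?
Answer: Rational(16346, 21) ≈ 778.38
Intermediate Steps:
Function('d')(N, C) = Mul(-6, C) (Function('d')(N, C) = Mul(-3, Mul(2, C)) = Mul(-6, C))
M = -65
z = Rational(1486, 21) (z = Add(Mul(242, Pow(Mul(-6, -7), -1)), Mul(-1, -65)) = Add(Mul(242, Pow(42, -1)), 65) = Add(Mul(242, Rational(1, 42)), 65) = Add(Rational(121, 21), 65) = Rational(1486, 21) ≈ 70.762)
Mul(11, z) = Mul(11, Rational(1486, 21)) = Rational(16346, 21)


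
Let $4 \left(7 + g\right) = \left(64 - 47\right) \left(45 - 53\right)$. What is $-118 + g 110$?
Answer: $-4628$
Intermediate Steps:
$g = -41$ ($g = -7 + \frac{\left(64 - 47\right) \left(45 - 53\right)}{4} = -7 + \frac{17 \left(-8\right)}{4} = -7 + \frac{1}{4} \left(-136\right) = -7 - 34 = -41$)
$-118 + g 110 = -118 - 4510 = -4628$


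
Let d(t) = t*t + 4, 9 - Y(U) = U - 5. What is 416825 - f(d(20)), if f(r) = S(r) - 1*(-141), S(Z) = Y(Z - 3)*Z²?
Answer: 63581276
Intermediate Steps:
Y(U) = 14 - U (Y(U) = 9 - (U - 5) = 9 - (-5 + U) = 9 + (5 - U) = 14 - U)
d(t) = 4 + t² (d(t) = t² + 4 = 4 + t²)
S(Z) = Z²*(17 - Z) (S(Z) = (14 - (Z - 3))*Z² = (14 - (-3 + Z))*Z² = (14 + (3 - Z))*Z² = (17 - Z)*Z² = Z²*(17 - Z))
f(r) = 141 + r²*(17 - r) (f(r) = r²*(17 - r) - 1*(-141) = r²*(17 - r) + 141 = 141 + r²*(17 - r))
416825 - f(d(20)) = 416825 - (141 + (4 + 20²)²*(17 - (4 + 20²))) = 416825 - (141 + (4 + 400)²*(17 - (4 + 400))) = 416825 - (141 + 404²*(17 - 1*404)) = 416825 - (141 + 163216*(17 - 404)) = 416825 - (141 + 163216*(-387)) = 416825 - (141 - 63164592) = 416825 - 1*(-63164451) = 416825 + 63164451 = 63581276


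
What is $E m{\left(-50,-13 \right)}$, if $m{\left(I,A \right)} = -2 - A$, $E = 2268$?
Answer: $24948$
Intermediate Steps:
$E m{\left(-50,-13 \right)} = 2268 \left(-2 - -13\right) = 2268 \left(-2 + 13\right) = 2268 \cdot 11 = 24948$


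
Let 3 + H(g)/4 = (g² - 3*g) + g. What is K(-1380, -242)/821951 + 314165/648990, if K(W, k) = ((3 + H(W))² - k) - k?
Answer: 7553725878940698893/106687595898 ≈ 7.0802e+7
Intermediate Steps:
H(g) = -12 - 8*g + 4*g² (H(g) = -12 + 4*((g² - 3*g) + g) = -12 + 4*(g² - 2*g) = -12 + (-8*g + 4*g²) = -12 - 8*g + 4*g²)
K(W, k) = (-9 - 8*W + 4*W²)² - 2*k (K(W, k) = ((3 + (-12 - 8*W + 4*W²))² - k) - k = ((-9 - 8*W + 4*W²)² - k) - k = (-9 - 8*W + 4*W²)² - 2*k)
K(-1380, -242)/821951 + 314165/648990 = ((9 - 4*(-1380)² + 8*(-1380))² - 2*(-242))/821951 + 314165/648990 = ((9 - 4*1904400 - 11040)² + 484)*(1/821951) + 314165*(1/648990) = ((9 - 7617600 - 11040)² + 484)*(1/821951) + 62833/129798 = ((-7628631)² + 484)*(1/821951) + 62833/129798 = (58196010934161 + 484)*(1/821951) + 62833/129798 = 58196010934645*(1/821951) + 62833/129798 = 58196010934645/821951 + 62833/129798 = 7553725878940698893/106687595898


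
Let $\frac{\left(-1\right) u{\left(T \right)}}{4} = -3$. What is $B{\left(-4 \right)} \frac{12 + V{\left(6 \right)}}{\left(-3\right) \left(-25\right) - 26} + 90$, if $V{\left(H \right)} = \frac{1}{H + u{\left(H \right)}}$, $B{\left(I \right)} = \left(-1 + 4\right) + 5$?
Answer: $\frac{5794}{63} \approx 91.968$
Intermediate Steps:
$B{\left(I \right)} = 8$ ($B{\left(I \right)} = 3 + 5 = 8$)
$u{\left(T \right)} = 12$ ($u{\left(T \right)} = \left(-4\right) \left(-3\right) = 12$)
$V{\left(H \right)} = \frac{1}{12 + H}$ ($V{\left(H \right)} = \frac{1}{H + 12} = \frac{1}{12 + H}$)
$B{\left(-4 \right)} \frac{12 + V{\left(6 \right)}}{\left(-3\right) \left(-25\right) - 26} + 90 = 8 \frac{12 + \frac{1}{12 + 6}}{\left(-3\right) \left(-25\right) - 26} + 90 = 8 \frac{12 + \frac{1}{18}}{75 - 26} + 90 = 8 \frac{12 + \frac{1}{18}}{49} + 90 = 8 \cdot \frac{217}{18} \cdot \frac{1}{49} + 90 = 8 \cdot \frac{31}{126} + 90 = \frac{124}{63} + 90 = \frac{5794}{63}$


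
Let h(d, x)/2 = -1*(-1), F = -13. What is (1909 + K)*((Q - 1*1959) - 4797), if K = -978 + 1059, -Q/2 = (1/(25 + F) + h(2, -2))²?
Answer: -484621715/36 ≈ -1.3462e+7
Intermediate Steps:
h(d, x) = 2 (h(d, x) = 2*(-1*(-1)) = 2*1 = 2)
Q = -625/72 (Q = -2*(1/(25 - 13) + 2)² = -2*(1/12 + 2)² = -2*(25/12)² = -2*625/144 = -625/72 ≈ -8.6806)
K = 81
(1909 + K)*((Q - 1*1959) - 4797) = (1909 + 81)*((-625/72 - 1*1959) - 4797) = 1990*((-625/72 - 1959) - 4797) = 1990*(-141673/72 - 4797) = 1990*(-487057/72) = -484621715/36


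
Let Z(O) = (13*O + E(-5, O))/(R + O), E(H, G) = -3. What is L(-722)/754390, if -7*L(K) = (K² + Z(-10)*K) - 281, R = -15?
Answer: -1847007/18859750 ≈ -0.097934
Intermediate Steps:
Z(O) = (-3 + 13*O)/(-15 + O) (Z(O) = (13*O - 3)/(-15 + O) = (-3 + 13*O)/(-15 + O))
L(K) = 281/7 - 19*K/25 - K²/7 (L(K) = -((K² + ((-3 + 13*(-10))/(-15 - 10))*K) - 281)/7 = -((K² + ((-3 - 130)/(-25))*K) - 281)/7 = -((K² + (-1/25*(-133))*K) - 281)/7 = -((K² + 133*K/25) - 281)/7 = -(-281 + K² + 133*K/25)/7 = 281/7 - 19*K/25 - K²/7)
L(-722)/754390 = (281/7 - 19/25*(-722) - ⅐*(-722)²)/754390 = (281/7 + 13718/25 - ⅐*521284)*(1/754390) = (281/7 + 13718/25 - 521284/7)*(1/754390) = -1847007/25*1/754390 = -1847007/18859750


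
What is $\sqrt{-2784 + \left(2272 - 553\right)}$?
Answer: $i \sqrt{1065} \approx 32.634 i$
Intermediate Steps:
$\sqrt{-2784 + \left(2272 - 553\right)} = \sqrt{-2784 + 1719} = \sqrt{-1065} = i \sqrt{1065}$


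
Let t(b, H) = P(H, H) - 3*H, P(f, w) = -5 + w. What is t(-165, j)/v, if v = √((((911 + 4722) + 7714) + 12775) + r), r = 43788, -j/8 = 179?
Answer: 2859*√69910/69910 ≈ 10.813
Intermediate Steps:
j = -1432 (j = -8*179 = -1432)
t(b, H) = -5 - 2*H (t(b, H) = (-5 + H) - 3*H = -5 - 2*H)
v = √69910 (v = √((((911 + 4722) + 7714) + 12775) + 43788) = √(((5633 + 7714) + 12775) + 43788) = √((13347 + 12775) + 43788) = √(26122 + 43788) = √69910 ≈ 264.40)
t(-165, j)/v = (-5 - 2*(-1432))/(√69910) = (-5 + 2864)*(√69910/69910) = 2859*(√69910/69910) = 2859*√69910/69910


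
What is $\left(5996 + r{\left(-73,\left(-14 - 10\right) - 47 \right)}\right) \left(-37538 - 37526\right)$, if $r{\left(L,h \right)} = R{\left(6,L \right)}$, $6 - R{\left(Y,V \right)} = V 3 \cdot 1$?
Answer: $-466973144$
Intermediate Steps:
$R{\left(Y,V \right)} = 6 - 3 V$ ($R{\left(Y,V \right)} = 6 - V 3 \cdot 1 = 6 - 3 V 1 = 6 - 3 V$)
$r{\left(L,h \right)} = 6 - 3 L$
$\left(5996 + r{\left(-73,\left(-14 - 10\right) - 47 \right)}\right) \left(-37538 - 37526\right) = \left(5996 + \left(6 - -219\right)\right) \left(-37538 - 37526\right) = \left(5996 + \left(6 + 219\right)\right) \left(-75064\right) = \left(5996 + 225\right) \left(-75064\right) = 6221 \left(-75064\right) = -466973144$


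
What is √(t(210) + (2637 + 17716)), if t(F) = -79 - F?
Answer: 4*√1254 ≈ 141.65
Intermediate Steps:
√(t(210) + (2637 + 17716)) = √((-79 - 1*210) + (2637 + 17716)) = √((-79 - 210) + 20353) = √(-289 + 20353) = √20064 = 4*√1254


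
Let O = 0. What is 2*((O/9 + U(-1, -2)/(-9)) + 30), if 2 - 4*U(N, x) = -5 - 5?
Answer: 178/3 ≈ 59.333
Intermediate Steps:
U(N, x) = 3 (U(N, x) = ½ - (-5 - 5)/4 = ½ - ¼*(-10) = ½ + 5/2 = 3)
2*((O/9 + U(-1, -2)/(-9)) + 30) = 2*((0/9 + 3/(-9)) + 30) = 2*((0*(⅑) + 3*(-⅑)) + 30) = 2*((0 - ⅓) + 30) = 2*(-⅓ + 30) = 2*(89/3) = 178/3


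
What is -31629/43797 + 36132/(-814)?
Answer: -20618195/457061 ≈ -45.110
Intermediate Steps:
-31629/43797 + 36132/(-814) = -31629*1/43797 + 36132*(-1/814) = -811/1123 - 18066/407 = -20618195/457061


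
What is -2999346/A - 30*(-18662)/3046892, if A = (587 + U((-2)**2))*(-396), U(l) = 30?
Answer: 386478126923/31018884006 ≈ 12.459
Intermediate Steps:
A = -244332 (A = (587 + 30)*(-396) = 617*(-396) = -244332)
-2999346/A - 30*(-18662)/3046892 = -2999346/(-244332) - 30*(-18662)/3046892 = -2999346*(-1/244332) + 559860*(1/3046892) = 499891/40722 + 139965/761723 = 386478126923/31018884006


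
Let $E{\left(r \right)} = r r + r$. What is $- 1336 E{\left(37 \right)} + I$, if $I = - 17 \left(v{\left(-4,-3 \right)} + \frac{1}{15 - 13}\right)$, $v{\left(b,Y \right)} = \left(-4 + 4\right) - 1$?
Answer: $- \frac{3756815}{2} \approx -1.8784 \cdot 10^{6}$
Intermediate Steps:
$v{\left(b,Y \right)} = -1$ ($v{\left(b,Y \right)} = 0 - 1 = -1$)
$E{\left(r \right)} = r + r^{2}$ ($E{\left(r \right)} = r^{2} + r = r + r^{2}$)
$I = \frac{17}{2}$ ($I = - 17 \left(-1 + \frac{1}{15 - 13}\right) = - 17 \left(-1 + \frac{1}{2}\right) = \left(-17\right) \left(- \frac{1}{2}\right) = \frac{17}{2} \approx 8.5$)
$- 1336 E{\left(37 \right)} + I = - 1336 \cdot 37 \left(1 + 37\right) + \frac{17}{2} = - 1336 \cdot 37 \cdot 38 + \frac{17}{2} = \left(-1336\right) 1406 + \frac{17}{2} = -1878416 + \frac{17}{2} = - \frac{3756815}{2}$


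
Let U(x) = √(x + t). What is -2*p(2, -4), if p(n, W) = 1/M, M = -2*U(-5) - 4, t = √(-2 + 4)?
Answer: 2/(4 + 2*I*√(5 - √2)) ≈ 0.26365 - 0.24963*I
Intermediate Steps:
t = √2 ≈ 1.4142
U(x) = √(x + √2)
M = -4 - 2*√(-5 + √2) (M = -2*√(-5 + √2) - 4 = -4 - 2*√(-5 + √2) ≈ -4.0 - 3.7872*I)
p(n, W) = 1/(-4 - 2*I*√(5 - √2))
-2*p(2, -4) = -I/(√(5 - √2) - 2*I)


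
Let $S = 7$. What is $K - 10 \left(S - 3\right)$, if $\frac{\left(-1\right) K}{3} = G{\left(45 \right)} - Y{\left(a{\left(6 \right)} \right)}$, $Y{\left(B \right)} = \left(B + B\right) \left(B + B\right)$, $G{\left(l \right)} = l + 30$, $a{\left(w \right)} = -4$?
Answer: $-73$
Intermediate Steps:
$G{\left(l \right)} = 30 + l$
$Y{\left(B \right)} = 4 B^{2}$ ($Y{\left(B \right)} = 2 B 2 B = 4 B^{2}$)
$K = -33$ ($K = - 3 \left(\left(30 + 45\right) - 4 \left(-4\right)^{2}\right) = - 3 \left(75 - 4 \cdot 16\right) = - 3 \left(75 - 64\right) = \left(-3\right) 11 = -33$)
$K - 10 \left(S - 3\right) = -33 - 10 \left(7 - 3\right) = -33 - 10 \cdot 4 = -33 - 40 = -73$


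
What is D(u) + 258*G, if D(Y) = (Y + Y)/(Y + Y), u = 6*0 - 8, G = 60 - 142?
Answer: -21155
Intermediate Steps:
G = -82
u = -8 (u = 0 - 8 = -8)
D(Y) = 1 (D(Y) = (2*Y)/((2*Y)) = (2*Y)*(1/(2*Y)) = 1)
D(u) + 258*G = 1 + 258*(-82) = 1 - 21156 = -21155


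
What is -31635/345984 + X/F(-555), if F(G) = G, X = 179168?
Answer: -20668939579/64007040 ≈ -322.92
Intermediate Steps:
-31635/345984 + X/F(-555) = -31635/345984 + 179168/(-555) = -31635*1/345984 + 179168*(-1/555) = -10545/115328 - 179168/555 = -20668939579/64007040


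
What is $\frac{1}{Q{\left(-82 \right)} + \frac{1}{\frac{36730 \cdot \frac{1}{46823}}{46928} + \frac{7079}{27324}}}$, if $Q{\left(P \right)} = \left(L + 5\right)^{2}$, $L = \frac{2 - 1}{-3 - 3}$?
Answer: $\frac{70000916797332}{1905476006684869} \approx 0.036737$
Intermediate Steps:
$L = - \frac{1}{6}$ ($L = 1 \frac{1}{-6} = 1 \left(- \frac{1}{6}\right) = - \frac{1}{6} \approx -0.16667$)
$Q{\left(P \right)} = \frac{841}{36}$ ($Q{\left(P \right)} = \left(- \frac{1}{6} + 5\right)^{2} = \left(\frac{29}{6}\right)^{2} = \frac{841}{36}$)
$\frac{1}{Q{\left(-82 \right)} + \frac{1}{\frac{36730 \cdot \frac{1}{46823}}{46928} + \frac{7079}{27324}}} = \frac{1}{\frac{841}{36} + \frac{1}{\frac{36730 \cdot \frac{1}{46823}}{46928} + \frac{7079}{27324}}} = \frac{1}{\frac{841}{36} + \frac{1}{36730 \cdot \frac{1}{46823} \cdot \frac{1}{46928} + 7079 \cdot \frac{1}{27324}}} = \frac{1}{\frac{841}{36} + \frac{1}{\frac{36730}{46823} \cdot \frac{1}{46928} + \frac{7079}{27324}}} = \frac{1}{\frac{841}{36} + \frac{1}{\frac{18365}{1098654872} + \frac{7079}{27324}}} = \frac{1}{\frac{841}{36} + \frac{1}{\frac{1944469911037}{7504911430632}}} = \frac{1}{\frac{841}{36} + \frac{7504911430632}{1944469911037}} = \frac{1}{\frac{1905476006684869}{70000916797332}} = \frac{70000916797332}{1905476006684869}$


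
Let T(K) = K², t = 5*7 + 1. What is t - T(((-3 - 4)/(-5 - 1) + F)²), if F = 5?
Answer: -1827505/1296 ≈ -1410.1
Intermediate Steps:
t = 36 (t = 35 + 1 = 36)
t - T(((-3 - 4)/(-5 - 1) + F)²) = 36 - (((-3 - 4)/(-5 - 1) + 5)²)² = 36 - ((-7/(-6) + 5)²)² = 36 - ((-7*(-⅙) + 5)²)² = 36 - ((7/6 + 5)²)² = 36 - ((37/6)²)² = 36 - (1369/36)² = 36 - 1*1874161/1296 = 36 - 1874161/1296 = -1827505/1296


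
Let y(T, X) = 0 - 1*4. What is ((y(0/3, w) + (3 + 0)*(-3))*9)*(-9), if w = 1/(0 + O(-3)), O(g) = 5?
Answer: 1053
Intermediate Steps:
w = ⅕ (w = 1/(0 + 5) = 1/5 = ⅕ ≈ 0.20000)
y(T, X) = -4 (y(T, X) = 0 - 4 = -4)
((y(0/3, w) + (3 + 0)*(-3))*9)*(-9) = ((-4 + (3 + 0)*(-3))*9)*(-9) = ((-4 + 3*(-3))*9)*(-9) = ((-4 - 9)*9)*(-9) = -13*9*(-9) = -117*(-9) = 1053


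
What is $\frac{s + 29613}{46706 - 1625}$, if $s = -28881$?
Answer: $\frac{244}{15027} \approx 0.016237$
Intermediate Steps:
$\frac{s + 29613}{46706 - 1625} = \frac{-28881 + 29613}{46706 - 1625} = \frac{732}{45081} = 732 \cdot \frac{1}{45081} = \frac{244}{15027}$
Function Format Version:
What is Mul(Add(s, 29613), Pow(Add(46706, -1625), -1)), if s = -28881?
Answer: Rational(244, 15027) ≈ 0.016237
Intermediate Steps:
Mul(Add(s, 29613), Pow(Add(46706, -1625), -1)) = Mul(Add(-28881, 29613), Pow(Add(46706, -1625), -1)) = Mul(732, Pow(45081, -1)) = Mul(732, Rational(1, 45081)) = Rational(244, 15027)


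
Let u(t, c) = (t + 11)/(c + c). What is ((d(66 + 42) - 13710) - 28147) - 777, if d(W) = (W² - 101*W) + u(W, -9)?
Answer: -753923/18 ≈ -41885.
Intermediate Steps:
u(t, c) = (11 + t)/(2*c) (u(t, c) = (11 + t)/((2*c)) = (11 + t)*(1/(2*c)) = (11 + t)/(2*c))
d(W) = -11/18 + W² - 1819*W/18 (d(W) = (W² - 101*W) + (½)*(11 + W)/(-9) = (W² - 101*W) + (½)*(-⅑)*(11 + W) = (W² - 101*W) + (-11/18 - W/18) = -11/18 + W² - 1819*W/18)
((d(66 + 42) - 13710) - 28147) - 777 = (((-11/18 + (66 + 42)² - 1819*(66 + 42)/18) - 13710) - 28147) - 777 = (((-11/18 + 108² - 1819/18*108) - 13710) - 28147) - 777 = (((-11/18 + 11664 - 10914) - 13710) - 28147) - 777 = ((13489/18 - 13710) - 28147) - 777 = (-233291/18 - 28147) - 777 = -739937/18 - 777 = -753923/18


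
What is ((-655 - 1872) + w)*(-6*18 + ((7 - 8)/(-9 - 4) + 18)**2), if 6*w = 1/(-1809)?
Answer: -1014097625407/1834326 ≈ -5.5285e+5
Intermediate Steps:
w = -1/10854 (w = (1/6)/(-1809) = (1/6)*(-1/1809) = -1/10854 ≈ -9.2132e-5)
((-655 - 1872) + w)*(-6*18 + ((7 - 8)/(-9 - 4) + 18)**2) = ((-655 - 1872) - 1/10854)*(-6*18 + ((7 - 8)/(-9 - 4) + 18)**2) = (-2527 - 1/10854)*(-108 + (-1/(-13) + 18)**2) = -27428059*(-108 + (-1*(-1/13) + 18)**2)/10854 = -27428059*(-108 + (1/13 + 18)**2)/10854 = -27428059*(-108 + (235/13)**2)/10854 = -27428059*(-108 + 55225/169)/10854 = -27428059/10854*36973/169 = -1014097625407/1834326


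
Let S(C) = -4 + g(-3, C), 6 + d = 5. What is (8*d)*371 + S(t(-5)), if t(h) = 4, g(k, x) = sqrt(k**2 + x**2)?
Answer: -2967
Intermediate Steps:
d = -1 (d = -6 + 5 = -1)
S(C) = -4 + sqrt(9 + C**2) (S(C) = -4 + sqrt((-3)**2 + C**2) = -4 + sqrt(9 + C**2))
(8*d)*371 + S(t(-5)) = (8*(-1))*371 + (-4 + sqrt(9 + 4**2)) = -8*371 + (-4 + sqrt(9 + 16)) = -2968 + (-4 + sqrt(25)) = -2968 + (-4 + 5) = -2968 + 1 = -2967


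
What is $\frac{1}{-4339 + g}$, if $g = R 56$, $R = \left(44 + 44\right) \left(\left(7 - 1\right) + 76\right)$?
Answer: $\frac{1}{399757} \approx 2.5015 \cdot 10^{-6}$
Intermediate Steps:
$R = 7216$ ($R = 88 \left(6 + 76\right) = 88 \cdot 82 = 7216$)
$g = 404096$ ($g = 7216 \cdot 56 = 404096$)
$\frac{1}{-4339 + g} = \frac{1}{-4339 + 404096} = \frac{1}{399757}$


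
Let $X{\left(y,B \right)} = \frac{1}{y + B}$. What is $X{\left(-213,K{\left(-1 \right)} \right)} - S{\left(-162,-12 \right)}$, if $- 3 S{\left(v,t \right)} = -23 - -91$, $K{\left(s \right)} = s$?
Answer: $\frac{14549}{642} \approx 22.662$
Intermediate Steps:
$X{\left(y,B \right)} = \frac{1}{B + y}$
$S{\left(v,t \right)} = - \frac{68}{3}$ ($S{\left(v,t \right)} = - \frac{-23 - -91}{3} = - \frac{-23 + 91}{3} = \left(- \frac{1}{3}\right) 68 = - \frac{68}{3}$)
$X{\left(-213,K{\left(-1 \right)} \right)} - S{\left(-162,-12 \right)} = \frac{1}{-1 - 213} - - \frac{68}{3} = \frac{1}{-214} + \frac{68}{3} = - \frac{1}{214} + \frac{68}{3} = \frac{14549}{642}$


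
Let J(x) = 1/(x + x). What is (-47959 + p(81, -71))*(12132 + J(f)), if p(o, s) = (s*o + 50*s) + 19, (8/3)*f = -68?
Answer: -35416781171/51 ≈ -6.9445e+8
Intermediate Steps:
f = -51/2 (f = (3/8)*(-68) = -51/2 ≈ -25.500)
p(o, s) = 19 + 50*s + o*s (p(o, s) = (o*s + 50*s) + 19 = (50*s + o*s) + 19 = 19 + 50*s + o*s)
J(x) = 1/(2*x)
(-47959 + p(81, -71))*(12132 + J(f)) = (-47959 + (19 + 50*(-71) + 81*(-71)))*(12132 + 1/(2*(-51/2))) = (-47959 + (19 - 3550 - 5751))*(12132 + (½)*(-2/51)) = (-47959 - 9282)*(12132 - 1/51) = -57241*618731/51 = -35416781171/51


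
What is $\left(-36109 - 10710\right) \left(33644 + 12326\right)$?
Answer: $-2152269430$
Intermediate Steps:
$\left(-36109 - 10710\right) \left(33644 + 12326\right) = \left(-46819\right) 45970 = -2152269430$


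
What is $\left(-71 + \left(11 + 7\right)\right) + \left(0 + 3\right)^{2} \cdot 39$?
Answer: $298$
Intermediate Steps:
$\left(-71 + \left(11 + 7\right)\right) + \left(0 + 3\right)^{2} \cdot 39 = \left(-71 + 18\right) + 3^{2} \cdot 39 = -53 + 9 \cdot 39 = -53 + 351 = 298$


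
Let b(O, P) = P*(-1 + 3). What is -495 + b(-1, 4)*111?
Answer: 393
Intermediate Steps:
b(O, P) = 2*P (b(O, P) = P*2 = 2*P)
-495 + b(-1, 4)*111 = -495 + (2*4)*111 = -495 + 8*111 = -495 + 888 = 393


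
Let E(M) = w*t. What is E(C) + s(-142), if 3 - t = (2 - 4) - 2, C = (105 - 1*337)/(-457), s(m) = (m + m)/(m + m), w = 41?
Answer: 288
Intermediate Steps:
s(m) = 1 (s(m) = (2*m)/((2*m)) = (2*m)*(1/(2*m)) = 1)
C = 232/457 (C = (105 - 337)*(-1/457) = -232*(-1/457) = 232/457 ≈ 0.50766)
t = 7 (t = 3 - ((2 - 4) - 2) = 3 - (-2 - 2) = 3 - 1*(-4) = 3 + 4 = 7)
E(M) = 287 (E(M) = 41*7 = 287)
E(C) + s(-142) = 287 + 1 = 288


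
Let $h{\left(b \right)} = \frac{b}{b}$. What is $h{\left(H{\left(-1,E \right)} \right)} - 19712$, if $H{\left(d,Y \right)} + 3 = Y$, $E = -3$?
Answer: $-19711$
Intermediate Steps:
$H{\left(d,Y \right)} = -3 + Y$
$h{\left(b \right)} = 1$
$h{\left(H{\left(-1,E \right)} \right)} - 19712 = 1 - 19712 = -19711$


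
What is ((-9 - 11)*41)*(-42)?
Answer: 34440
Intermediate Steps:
((-9 - 11)*41)*(-42) = -20*41*(-42) = -820*(-42) = 34440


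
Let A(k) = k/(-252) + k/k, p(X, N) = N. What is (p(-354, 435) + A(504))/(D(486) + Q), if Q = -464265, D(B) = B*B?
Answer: -434/228069 ≈ -0.0019029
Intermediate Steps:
D(B) = B**2
A(k) = 1 - k/252 (A(k) = k*(-1/252) + 1 = -k/252 + 1 = 1 - k/252)
(p(-354, 435) + A(504))/(D(486) + Q) = (435 + (1 - 1/252*504))/(486**2 - 464265) = (435 + (1 - 2))/(236196 - 464265) = (435 - 1)/(-228069) = 434*(-1/228069) = -434/228069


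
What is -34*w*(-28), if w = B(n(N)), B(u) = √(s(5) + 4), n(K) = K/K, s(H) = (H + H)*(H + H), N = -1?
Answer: 1904*√26 ≈ 9708.5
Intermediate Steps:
s(H) = 4*H² (s(H) = (2*H)*(2*H) = 4*H²)
n(K) = 1
B(u) = 2*√26 (B(u) = √(4*5² + 4) = √(4*25 + 4) = √(100 + 4) = √104 = 2*√26)
w = 2*√26 ≈ 10.198
-34*w*(-28) = -68*√26*(-28) = 1904*√26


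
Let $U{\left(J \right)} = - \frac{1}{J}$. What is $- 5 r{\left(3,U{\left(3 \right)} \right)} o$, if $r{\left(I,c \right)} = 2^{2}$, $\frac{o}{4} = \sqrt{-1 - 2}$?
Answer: $- 80 i \sqrt{3} \approx - 138.56 i$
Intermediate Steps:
$o = 4 i \sqrt{3}$ ($o = 4 \sqrt{-1 - 2} = 4 \sqrt{-3} = 4 i \sqrt{3} \approx 6.9282 i$)
$r{\left(I,c \right)} = 4$
$- 5 r{\left(3,U{\left(3 \right)} \right)} o = \left(-5\right) 4 \cdot 4 i \sqrt{3} = - 20 \cdot 4 i \sqrt{3} = - 80 i \sqrt{3}$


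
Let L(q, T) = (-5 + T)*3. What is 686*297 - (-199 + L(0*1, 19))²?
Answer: 179093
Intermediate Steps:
L(q, T) = -15 + 3*T
686*297 - (-199 + L(0*1, 19))² = 686*297 - (-199 + (-15 + 3*19))² = 203742 - (-199 + (-15 + 57))² = 203742 - (-199 + 42)² = 203742 - 1*(-157)² = 203742 - 1*24649 = 203742 - 24649 = 179093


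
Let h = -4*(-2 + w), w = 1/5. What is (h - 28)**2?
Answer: 10816/25 ≈ 432.64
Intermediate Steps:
w = 1/5 ≈ 0.20000
h = 36/5 (h = -4*(-2 + 1/5) = -4*(-9/5) = 36/5 ≈ 7.2000)
(h - 28)**2 = (36/5 - 28)**2 = (-104/5)**2 = 10816/25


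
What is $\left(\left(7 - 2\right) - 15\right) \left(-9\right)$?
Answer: $90$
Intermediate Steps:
$\left(\left(7 - 2\right) - 15\right) \left(-9\right) = \left(5 - 15\right) \left(-9\right) = \left(-10\right) \left(-9\right) = 90$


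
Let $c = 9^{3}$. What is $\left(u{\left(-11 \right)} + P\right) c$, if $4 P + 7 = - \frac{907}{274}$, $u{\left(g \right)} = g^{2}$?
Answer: $\frac{94617639}{1096} \approx 86330.0$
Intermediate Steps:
$c = 729$
$P = - \frac{2825}{1096}$ ($P = - \frac{7}{4} + \frac{\left(-907\right) \frac{1}{274}}{4} = - \frac{7}{4} + \frac{1}{4} \left(- \frac{907}{274}\right) = - \frac{7}{4} - \frac{907}{1096} = - \frac{2825}{1096} \approx -2.5776$)
$\left(u{\left(-11 \right)} + P\right) c = \left(\left(-11\right)^{2} - \frac{2825}{1096}\right) 729 = \left(121 - \frac{2825}{1096}\right) 729 = \frac{129791}{1096} \cdot 729 = \frac{94617639}{1096}$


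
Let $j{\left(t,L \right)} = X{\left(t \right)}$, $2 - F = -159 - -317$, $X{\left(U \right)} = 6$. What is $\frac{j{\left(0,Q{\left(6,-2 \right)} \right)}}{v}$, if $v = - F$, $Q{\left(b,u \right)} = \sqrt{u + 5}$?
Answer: $\frac{1}{26} \approx 0.038462$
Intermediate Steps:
$Q{\left(b,u \right)} = \sqrt{5 + u}$
$F = -156$ ($F = 2 - \left(-159 - -317\right) = 2 - \left(-159 + 317\right) = 2 - 158 = -156$)
$j{\left(t,L \right)} = 6$
$v = 156$ ($v = \left(-1\right) \left(-156\right) = 156$)
$\frac{j{\left(0,Q{\left(6,-2 \right)} \right)}}{v} = \frac{6}{156} = 6 \cdot \frac{1}{156} = \frac{1}{26}$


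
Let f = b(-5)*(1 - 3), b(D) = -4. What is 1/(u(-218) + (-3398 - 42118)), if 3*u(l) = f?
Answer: -3/136540 ≈ -2.1972e-5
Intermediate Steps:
f = 8 (f = -4*(1 - 3) = -4*(-2) = 8)
u(l) = 8/3 (u(l) = (⅓)*8 = 8/3)
1/(u(-218) + (-3398 - 42118)) = 1/(8/3 + (-3398 - 42118)) = 1/(8/3 - 45516) = 1/(-136540/3) = -3/136540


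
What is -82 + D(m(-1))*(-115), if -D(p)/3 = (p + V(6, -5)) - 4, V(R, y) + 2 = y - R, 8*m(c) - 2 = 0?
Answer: -23443/4 ≈ -5860.8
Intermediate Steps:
m(c) = 1/4 (m(c) = 1/4 + (1/8)*0 = 1/4 + 0 = 1/4)
V(R, y) = -2 + y - R (V(R, y) = -2 + (y - R) = -2 + y - R)
D(p) = 51 - 3*p (D(p) = -3*((p + (-2 - 5 - 1*6)) - 4) = -3*((p + (-2 - 5 - 6)) - 4) = -3*((p - 13) - 4) = -3*((-13 + p) - 4) = -3*(-17 + p) = 51 - 3*p)
-82 + D(m(-1))*(-115) = -82 + (51 - 3*1/4)*(-115) = -82 + (51 - 3/4)*(-115) = -82 + (201/4)*(-115) = -82 - 23115/4 = -23443/4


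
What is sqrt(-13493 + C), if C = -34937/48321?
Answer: I*sqrt(71443879390)/2301 ≈ 116.16*I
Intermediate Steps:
C = -4991/6903 (C = -34937*1/48321 = -4991/6903 ≈ -0.72302)
sqrt(-13493 + C) = sqrt(-13493 - 4991/6903) = sqrt(-93147170/6903) = I*sqrt(71443879390)/2301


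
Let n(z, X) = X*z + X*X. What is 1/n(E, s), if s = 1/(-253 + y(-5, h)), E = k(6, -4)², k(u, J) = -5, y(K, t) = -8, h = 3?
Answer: -68121/6524 ≈ -10.442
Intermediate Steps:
E = 25 (E = (-5)² = 25)
s = -1/261 (s = 1/(-253 - 8) = 1/(-261) = -1/261 ≈ -0.0038314)
n(z, X) = X² + X*z (n(z, X) = X*z + X² = X² + X*z)
1/n(E, s) = 1/(-(-1/261 + 25)/261) = 1/(-1/261*6524/261) = 1/(-6524/68121) = -68121/6524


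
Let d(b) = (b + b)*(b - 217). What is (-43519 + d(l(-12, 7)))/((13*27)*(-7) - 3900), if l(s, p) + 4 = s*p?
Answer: -3387/2119 ≈ -1.5984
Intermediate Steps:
l(s, p) = -4 + p*s (l(s, p) = -4 + s*p = -4 + p*s)
d(b) = 2*b*(-217 + b) (d(b) = (2*b)*(-217 + b) = 2*b*(-217 + b))
(-43519 + d(l(-12, 7)))/((13*27)*(-7) - 3900) = (-43519 + 2*(-4 + 7*(-12))*(-217 + (-4 + 7*(-12))))/((13*27)*(-7) - 3900) = (-43519 + 2*(-4 - 84)*(-217 + (-4 - 84)))/(351*(-7) - 3900) = (-43519 + 2*(-88)*(-217 - 88))/(-2457 - 3900) = (-43519 + 2*(-88)*(-305))/(-6357) = (-43519 + 53680)*(-1/6357) = 10161*(-1/6357) = -3387/2119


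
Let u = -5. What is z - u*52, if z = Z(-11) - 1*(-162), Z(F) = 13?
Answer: 435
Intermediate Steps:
z = 175 (z = 13 - 1*(-162) = 13 + 162 = 175)
z - u*52 = 175 - (-5)*52 = 175 - 1*(-260) = 175 + 260 = 435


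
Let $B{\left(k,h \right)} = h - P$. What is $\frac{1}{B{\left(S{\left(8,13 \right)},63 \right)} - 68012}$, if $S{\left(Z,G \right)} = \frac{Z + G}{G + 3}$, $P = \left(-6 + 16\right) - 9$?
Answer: $- \frac{1}{67950} \approx -1.4717 \cdot 10^{-5}$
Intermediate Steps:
$P = 1$ ($P = 10 - 9 = 1$)
$S{\left(Z,G \right)} = \frac{G + Z}{3 + G}$
$B{\left(k,h \right)} = -1 + h$ ($B{\left(k,h \right)} = h - 1 = -1 + h$)
$\frac{1}{B{\left(S{\left(8,13 \right)},63 \right)} - 68012} = \frac{1}{\left(-1 + 63\right) - 68012} = \frac{1}{62 - 68012} = \frac{1}{-67950} = - \frac{1}{67950}$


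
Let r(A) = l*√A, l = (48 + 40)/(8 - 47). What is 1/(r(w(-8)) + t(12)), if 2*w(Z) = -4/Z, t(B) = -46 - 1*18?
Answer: -39/2540 ≈ -0.015354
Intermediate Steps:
t(B) = -64 (t(B) = -46 - 18 = -64)
l = -88/39 (l = 88/(-39) = 88*(-1/39) = -88/39 ≈ -2.2564)
w(Z) = -2/Z (w(Z) = (-4/Z)/2 = -2/Z)
r(A) = -88*√A/39
1/(r(w(-8)) + t(12)) = 1/(-88*√2*√(-1/(-8))/39 - 64) = 1/(-88*√(-2*(-⅛))/39 - 64) = 1/(-88*√(¼)/39 - 64) = 1/(-88/39*½ - 64) = 1/(-44/39 - 64) = 1/(-2540/39) = -39/2540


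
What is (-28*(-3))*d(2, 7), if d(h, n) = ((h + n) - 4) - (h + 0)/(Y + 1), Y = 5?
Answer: 392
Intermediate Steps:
d(h, n) = -4 + n + 5*h/6 (d(h, n) = ((h + n) - 4) - (h + 0)/(5 + 1) = (-4 + h + n) - h/6 = -4 + n + 5*h/6)
(-28*(-3))*d(2, 7) = (-28*(-3))*(-4 + 7 + (5/6)*2) = 84*(-4 + 7 + 5/3) = 84*(14/3) = 392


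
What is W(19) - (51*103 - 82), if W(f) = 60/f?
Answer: -98189/19 ≈ -5167.8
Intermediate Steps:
W(19) - (51*103 - 82) = 60/19 - (51*103 - 82) = 60*(1/19) - (5253 - 82) = 60/19 - 1*5171 = 60/19 - 5171 = -98189/19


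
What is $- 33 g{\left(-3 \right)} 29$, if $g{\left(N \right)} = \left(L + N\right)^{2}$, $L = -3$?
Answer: $-34452$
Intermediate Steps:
$g{\left(N \right)} = \left(-3 + N\right)^{2}$
$- 33 g{\left(-3 \right)} 29 = - 33 \left(-3 - 3\right)^{2} \cdot 29 = - 33 \left(-6\right)^{2} \cdot 29 = \left(-33\right) 36 \cdot 29 = \left(-1188\right) 29 = -34452$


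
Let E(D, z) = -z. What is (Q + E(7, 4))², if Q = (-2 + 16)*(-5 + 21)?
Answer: 48400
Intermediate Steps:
Q = 224 (Q = 14*16 = 224)
(Q + E(7, 4))² = (224 - 1*4)² = (224 - 4)² = 220² = 48400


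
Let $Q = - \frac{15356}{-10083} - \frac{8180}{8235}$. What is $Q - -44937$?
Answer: $\frac{248754706127}{5535567} \approx 44938.0$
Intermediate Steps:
$Q = \frac{2931848}{5535567}$ ($Q = \left(-15356\right) \left(- \frac{1}{10083}\right) - \frac{1636}{1647} = \frac{15356}{10083} - \frac{1636}{1647} = \frac{2931848}{5535567} \approx 0.52964$)
$Q - -44937 = \frac{2931848}{5535567} - -44937 = \frac{2931848}{5535567} + 44937 = \frac{248754706127}{5535567}$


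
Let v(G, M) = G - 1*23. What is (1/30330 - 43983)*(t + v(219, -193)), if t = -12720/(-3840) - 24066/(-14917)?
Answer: -3046317748672121/344710560 ≈ -8.8373e+6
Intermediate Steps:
v(G, M) = -23 + G (v(G, M) = G - 23 = -23 + G)
t = 167951/34096 (t = -12720*(-1/3840) - 24066*(-1/14917) = 53/16 + 3438/2131 = 167951/34096 ≈ 4.9258)
(1/30330 - 43983)*(t + v(219, -193)) = (1/30330 - 43983)*(167951/34096 + (-23 + 219)) = (1/30330 - 43983)*(167951/34096 + 196) = -1334004389/30330*6850767/34096 = -3046317748672121/344710560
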